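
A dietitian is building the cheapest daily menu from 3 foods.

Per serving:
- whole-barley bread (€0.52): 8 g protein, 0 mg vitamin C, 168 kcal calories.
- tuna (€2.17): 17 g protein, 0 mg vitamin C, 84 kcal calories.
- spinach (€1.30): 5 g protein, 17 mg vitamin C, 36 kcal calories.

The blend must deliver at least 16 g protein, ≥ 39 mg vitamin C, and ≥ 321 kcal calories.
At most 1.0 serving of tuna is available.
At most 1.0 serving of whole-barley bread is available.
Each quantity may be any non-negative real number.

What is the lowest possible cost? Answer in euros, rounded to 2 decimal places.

€5.32

This is a linear program. Let x1 = servings of whole-barley bread, x2 = servings of tuna, x3 = servings of spinach.
min 0.52x1 + 2.17x2 + 1.3x3 with:
  8x1 + 17x2 + 5x3 ≥ 16   (protein)
  17x3 ≥ 39   (vitamin C)
  168x1 + 84x2 + 36x3 ≥ 321   (calories)
  x2 ≤ 1
  x1 ≤ 1
  x1, x2, x3 ≥ 0.
The optimal mix uses every input. There the vitamin C, calories, the whole-barley bread cap constraints are tight.
Optimal quantities: whole-barley bread = 1 serving, tuna = 0.8382 servings, spinach = 2.294 servings.
Total cost: 0.52·1 + 2.17·0.8382 + 1.3·2.294 = 5.3211.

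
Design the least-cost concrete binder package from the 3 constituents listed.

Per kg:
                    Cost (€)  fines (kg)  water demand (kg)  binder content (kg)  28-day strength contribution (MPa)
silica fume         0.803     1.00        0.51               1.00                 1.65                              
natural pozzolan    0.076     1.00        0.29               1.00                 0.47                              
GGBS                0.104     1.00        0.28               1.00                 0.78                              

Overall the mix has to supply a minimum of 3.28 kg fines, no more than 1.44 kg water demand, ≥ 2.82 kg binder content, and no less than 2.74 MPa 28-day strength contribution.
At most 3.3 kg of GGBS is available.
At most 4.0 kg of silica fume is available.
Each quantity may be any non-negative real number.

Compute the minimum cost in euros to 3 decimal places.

Treat it as an LP. Let x1 = kg of silica fume, x2 = kg of natural pozzolan, x3 = kg of GGBS.
Minimise 0.803x1 + 0.076x2 + 0.104x3 s.t.:
  1x1 + 1x2 + 1x3 ≥ 3.28   (fines)
  0.51x1 + 0.29x2 + 0.28x3 ≤ 1.44   (water demand)
  1x1 + 1x2 + 1x3 ≥ 2.82   (binder content)
  1.65x1 + 0.47x2 + 0.78x3 ≥ 2.74   (28-day strength contribution)
  x3 ≤ 3.3
  x1 ≤ 4
  x1, x2, x3 ≥ 0.
The cheapest feasible vertex uses only natural pozzolan, GGBS; silica fume is not used. There the 28-day strength contribution and the GGBS cap constraints are tight.
That vertex is x2 = 0.3532, x3 = 3.3.
Hence cost = 0.076·0.3532 + 0.104·3.3 = €0.37004.

€0.370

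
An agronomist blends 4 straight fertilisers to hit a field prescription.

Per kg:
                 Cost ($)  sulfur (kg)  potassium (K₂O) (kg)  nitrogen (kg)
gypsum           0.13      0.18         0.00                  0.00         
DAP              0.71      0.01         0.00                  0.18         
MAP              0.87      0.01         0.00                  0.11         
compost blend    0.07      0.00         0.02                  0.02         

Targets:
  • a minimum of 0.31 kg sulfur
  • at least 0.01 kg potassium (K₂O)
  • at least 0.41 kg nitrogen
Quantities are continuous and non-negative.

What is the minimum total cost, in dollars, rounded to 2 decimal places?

$1.66

This is a linear program. Let x1 = kg of gypsum, x2 = kg of DAP, x3 = kg of MAP, x4 = kg of compost blend.
Minimize 0.13x1 + 0.71x2 + 0.87x3 + 0.07x4 s.t.:
  0.18x1 + 0.01x2 + 0.01x3 ≥ 0.31   (sulfur)
  0.02x4 ≥ 0.01   (potassium (K₂O))
  0.18x2 + 0.11x3 + 0.02x4 ≥ 0.41   (nitrogen)
  x1, x2, x3, x4 ≥ 0.
At the optimum only gypsum, compost blend are positive (DAP, MAP = 0). The sulfur and nitrogen requirements are met with equality.
So gypsum = 1.722 kg, compost blend = 20.5 kg.
Hence cost = 0.13·1.722 + 0.07·20.5 = $1.6589.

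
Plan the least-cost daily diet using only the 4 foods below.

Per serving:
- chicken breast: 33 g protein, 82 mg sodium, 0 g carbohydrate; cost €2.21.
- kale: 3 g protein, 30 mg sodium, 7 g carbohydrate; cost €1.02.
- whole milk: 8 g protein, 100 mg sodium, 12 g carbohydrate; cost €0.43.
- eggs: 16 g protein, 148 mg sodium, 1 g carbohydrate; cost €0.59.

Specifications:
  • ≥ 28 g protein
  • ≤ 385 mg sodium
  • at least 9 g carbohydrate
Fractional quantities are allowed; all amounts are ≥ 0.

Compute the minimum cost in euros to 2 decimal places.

€1.12

This is a linear program. Let x1 = servings of chicken breast, x2 = servings of kale, x3 = servings of whole milk, x4 = servings of eggs.
Minimise 2.21x1 + 1.02x2 + 0.43x3 + 0.59x4 subject to:
  33x1 + 3x2 + 8x3 + 16x4 ≥ 28   (protein)
  82x1 + 30x2 + 100x3 + 148x4 ≤ 385   (sodium)
  7x2 + 12x3 + 1x4 ≥ 9   (carbohydrate)
  x1, x2, x3, x4 ≥ 0.
The minimum-cost mix takes nothing from chicken breast, kale — only whole milk, eggs. There the protein and carbohydrate constraints are tight.
Optimal quantities: whole milk = 0.6304 servings, eggs = 1.435 servings.
Total cost: 0.43·0.6304 + 0.59·1.435 = 1.1177.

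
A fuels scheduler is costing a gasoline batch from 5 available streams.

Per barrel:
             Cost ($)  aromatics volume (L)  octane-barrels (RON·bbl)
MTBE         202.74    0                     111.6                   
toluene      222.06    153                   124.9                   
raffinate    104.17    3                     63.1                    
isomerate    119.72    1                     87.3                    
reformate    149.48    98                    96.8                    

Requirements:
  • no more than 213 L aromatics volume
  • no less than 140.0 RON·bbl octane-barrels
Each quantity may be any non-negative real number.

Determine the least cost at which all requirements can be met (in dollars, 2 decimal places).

$191.99

This is a linear program. Let x1 = barrels of MTBE, x2 = barrels of toluene, x3 = barrels of raffinate, x4 = barrels of isomerate, x5 = barrels of reformate.
Minimize 202.74x1 + 222.06x2 + 104.17x3 + 119.72x4 + 149.48x5 s.t.:
  153x2 + 3x3 + 1x4 + 98x5 ≤ 213   (aromatics volume)
  111.6x1 + 124.9x2 + 63.1x3 + 87.3x4 + 96.8x5 ≥ 140   (octane-barrels)
  x1, x2, x3, x4, x5 ≥ 0.
The optimal basis is {isomerate}; MTBE, toluene, raffinate, reformate drop out. Binding constraint: octane-barrels.
So isomerate = 1.6037 barrels.
Cost = 119.72·1.6037 = 191.99496.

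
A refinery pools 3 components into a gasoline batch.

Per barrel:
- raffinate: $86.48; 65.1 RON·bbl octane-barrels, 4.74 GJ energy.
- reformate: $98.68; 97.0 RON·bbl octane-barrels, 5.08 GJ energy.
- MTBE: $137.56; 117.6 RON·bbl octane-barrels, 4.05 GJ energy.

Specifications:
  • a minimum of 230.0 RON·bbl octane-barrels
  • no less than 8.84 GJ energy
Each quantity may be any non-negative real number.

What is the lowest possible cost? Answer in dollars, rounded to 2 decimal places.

This is a linear program. Let x1 = barrels of raffinate, x2 = barrels of reformate, x3 = barrels of MTBE.
Minimise 86.48x1 + 98.68x2 + 137.56x3 s.t.:
  65.1x1 + 97x2 + 117.6x3 ≥ 230   (octane-barrels)
  4.74x1 + 5.08x2 + 4.05x3 ≥ 8.84   (energy)
  x1, x2, x3 ≥ 0.
At the optimum only reformate is positive (raffinate, MTBE = 0). Binding constraint: octane-barrels.
Optimal quantities: reformate = 2.3711 barrels.
Hence cost = 98.68·2.3711 = $233.9801.

$233.98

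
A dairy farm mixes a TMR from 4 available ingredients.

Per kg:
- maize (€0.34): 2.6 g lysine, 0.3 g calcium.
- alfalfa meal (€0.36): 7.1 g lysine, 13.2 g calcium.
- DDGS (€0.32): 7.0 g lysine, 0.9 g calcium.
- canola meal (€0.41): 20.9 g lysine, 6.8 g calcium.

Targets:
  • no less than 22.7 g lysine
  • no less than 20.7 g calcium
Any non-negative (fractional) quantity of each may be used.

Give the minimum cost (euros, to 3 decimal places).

Set it up as a linear program. Let x1 = kg of maize, x2 = kg of alfalfa meal, x3 = kg of DDGS, x4 = kg of canola meal.
Minimize 0.34x1 + 0.36x2 + 0.32x3 + 0.41x4 with:
  2.6x1 + 7.1x2 + 7x3 + 20.9x4 ≥ 22.7   (lysine)
  0.3x1 + 13.2x2 + 0.9x3 + 6.8x4 ≥ 20.7   (calcium)
  x1, x2, x3, x4 ≥ 0.
The minimum-cost mix takes nothing from maize, DDGS — only alfalfa meal, canola meal. The lysine and calcium requirements are met with equality.
Optimal quantities: alfalfa meal = 1.223 kg, canola meal = 0.6708 kg.
Cost = 0.36·1.223 + 0.41·0.6708 = 0.71531.

€0.715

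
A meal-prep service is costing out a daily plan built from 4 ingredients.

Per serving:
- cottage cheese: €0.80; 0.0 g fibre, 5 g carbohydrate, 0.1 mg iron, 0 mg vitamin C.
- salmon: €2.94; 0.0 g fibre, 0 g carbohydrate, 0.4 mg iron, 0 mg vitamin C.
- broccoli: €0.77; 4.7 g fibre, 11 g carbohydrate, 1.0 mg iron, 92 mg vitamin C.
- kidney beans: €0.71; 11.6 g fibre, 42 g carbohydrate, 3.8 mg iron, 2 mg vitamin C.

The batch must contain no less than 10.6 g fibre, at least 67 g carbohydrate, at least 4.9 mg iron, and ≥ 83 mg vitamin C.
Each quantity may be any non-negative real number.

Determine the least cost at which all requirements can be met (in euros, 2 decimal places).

€1.64

Let x1 = servings of cottage cheese, x2 = servings of salmon, x3 = servings of broccoli, x4 = servings of kidney beans.
Minimise 0.8x1 + 2.94x2 + 0.77x3 + 0.71x4 with:
  4.7x3 + 11.6x4 ≥ 10.6   (fibre)
  5x1 + 11x3 + 42x4 ≥ 67   (carbohydrate)
  0.1x1 + 0.4x2 + 1x3 + 3.8x4 ≥ 4.9   (iron)
  92x3 + 2x4 ≥ 83   (vitamin C)
  x1, x2, x3, x4 ≥ 0.
The cheapest feasible vertex uses only broccoli, kidney beans; cottage cheese, salmon are not used. The carbohydrate and vitamin C requirements are met with equality.
So broccoli = 0.8725 servings, kidney beans = 1.367 servings.
Objective = 0.77·0.8725 + 0.71·1.367 = 1.6424.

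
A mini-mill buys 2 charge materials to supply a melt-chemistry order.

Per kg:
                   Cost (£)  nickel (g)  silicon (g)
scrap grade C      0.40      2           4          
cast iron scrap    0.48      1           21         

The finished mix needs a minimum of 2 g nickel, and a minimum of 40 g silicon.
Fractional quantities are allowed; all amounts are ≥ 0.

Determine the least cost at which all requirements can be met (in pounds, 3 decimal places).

£0.931

Treat it as an LP. Let x1 = kg of scrap grade C, x2 = kg of cast iron scrap.
Minimize 0.4x1 + 0.48x2 with:
  2x1 + 1x2 ≥ 2   (nickel)
  4x1 + 21x2 ≥ 40   (silicon)
  x1, x2 ≥ 0.
Both inputs are positive at the optimum. There the nickel and silicon constraints are tight.
That vertex is x1 = 0.05263, x2 = 1.895.
Cost = 0.4·0.05263 + 0.48·1.895 = 0.93065.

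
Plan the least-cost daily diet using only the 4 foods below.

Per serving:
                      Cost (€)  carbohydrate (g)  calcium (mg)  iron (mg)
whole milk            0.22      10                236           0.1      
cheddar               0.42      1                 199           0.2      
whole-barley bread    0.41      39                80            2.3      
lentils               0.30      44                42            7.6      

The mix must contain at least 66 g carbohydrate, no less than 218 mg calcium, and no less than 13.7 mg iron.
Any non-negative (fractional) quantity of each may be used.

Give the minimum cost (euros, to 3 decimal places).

This is a linear program. Let x1 = servings of whole milk, x2 = servings of cheddar, x3 = servings of whole-barley bread, x4 = servings of lentils.
Minimize 0.22x1 + 0.42x2 + 0.41x3 + 0.3x4 with:
  10x1 + 1x2 + 39x3 + 44x4 ≥ 66   (carbohydrate)
  236x1 + 199x2 + 80x3 + 42x4 ≥ 218   (calcium)
  0.1x1 + 0.2x2 + 2.3x3 + 7.6x4 ≥ 13.7   (iron)
  x1, x2, x3, x4 ≥ 0.
The optimal basis is {whole milk, lentils}; cheddar, whole-barley bread drop out. There the calcium and iron constraints are tight.
So whole milk = 0.6043 servings, lentils = 1.795 servings.
Total cost: 0.22·0.6043 + 0.3·1.795 = 0.67145.

€0.671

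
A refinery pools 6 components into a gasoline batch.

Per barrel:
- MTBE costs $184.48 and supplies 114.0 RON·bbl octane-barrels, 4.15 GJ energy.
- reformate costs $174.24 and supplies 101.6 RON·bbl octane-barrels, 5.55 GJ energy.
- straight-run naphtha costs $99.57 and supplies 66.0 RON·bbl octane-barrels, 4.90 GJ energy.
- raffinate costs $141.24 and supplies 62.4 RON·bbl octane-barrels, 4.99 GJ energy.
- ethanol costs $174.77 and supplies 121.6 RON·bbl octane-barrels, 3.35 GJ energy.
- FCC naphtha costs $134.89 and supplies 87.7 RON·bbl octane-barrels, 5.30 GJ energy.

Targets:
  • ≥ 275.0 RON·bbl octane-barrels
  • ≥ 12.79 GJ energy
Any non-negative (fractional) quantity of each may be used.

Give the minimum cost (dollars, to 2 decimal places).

This is a linear program. Let x1 = barrels of MTBE, x2 = barrels of reformate, x3 = barrels of straight-run naphtha, x4 = barrels of raffinate, x5 = barrels of ethanol, x6 = barrels of FCC naphtha.
Minimise 184.48x1 + 174.24x2 + 99.57x3 + 141.24x4 + 174.77x5 + 134.89x6 with:
  114x1 + 101.6x2 + 66x3 + 62.4x4 + 121.6x5 + 87.7x6 ≥ 275   (octane-barrels)
  4.15x1 + 5.55x2 + 4.9x3 + 4.99x4 + 3.35x5 + 5.3x6 ≥ 12.79   (energy)
  x1, x2, x3, x4, x5, x6 ≥ 0.
The cheapest feasible vertex uses only straight-run naphtha, ethanol; MTBE, reformate, raffinate, FCC naphtha are not used. There the octane-barrels and energy constraints are tight.
Solving gives x3 = 1.69188, x5 = 1.34322.
Hence cost = 99.57·1.69188 + 174.77·1.34322 = $403.2151.

$403.22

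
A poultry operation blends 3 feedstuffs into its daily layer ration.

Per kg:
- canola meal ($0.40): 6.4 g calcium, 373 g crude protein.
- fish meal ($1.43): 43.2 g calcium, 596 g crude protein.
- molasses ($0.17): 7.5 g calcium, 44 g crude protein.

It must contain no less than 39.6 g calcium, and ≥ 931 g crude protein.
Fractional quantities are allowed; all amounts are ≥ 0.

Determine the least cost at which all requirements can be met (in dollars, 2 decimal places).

$1.43

Treat it as an LP. Let x1 = kg of canola meal, x2 = kg of fish meal, x3 = kg of molasses.
Minimise 0.4x1 + 1.43x2 + 0.17x3 with:
  6.4x1 + 43.2x2 + 7.5x3 ≥ 39.6   (calcium)
  373x1 + 596x2 + 44x3 ≥ 931   (crude protein)
  x1, x2, x3 ≥ 0.
The cheapest feasible vertex uses only canola meal, molasses; fish meal is not used. There the calcium and crude protein constraints are tight.
So canola meal = 2.083 kg, molasses = 3.503 kg.
Cost = 0.4·2.083 + 0.17·3.503 = 1.4287.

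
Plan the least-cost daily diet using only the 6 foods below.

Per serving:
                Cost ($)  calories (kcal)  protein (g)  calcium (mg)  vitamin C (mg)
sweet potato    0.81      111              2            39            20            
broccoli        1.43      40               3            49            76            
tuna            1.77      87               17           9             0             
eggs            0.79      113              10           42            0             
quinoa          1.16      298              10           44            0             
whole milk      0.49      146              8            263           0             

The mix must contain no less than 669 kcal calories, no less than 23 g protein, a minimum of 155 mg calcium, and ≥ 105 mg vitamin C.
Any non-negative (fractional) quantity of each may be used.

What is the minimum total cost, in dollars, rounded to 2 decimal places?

$4.04

Set it up as a linear program. Let x1 = servings of sweet potato, x2 = servings of broccoli, x3 = servings of tuna, x4 = servings of eggs, x5 = servings of quinoa, x6 = servings of whole milk.
Minimise 0.81x1 + 1.43x2 + 1.77x3 + 0.79x4 + 1.16x5 + 0.49x6 with:
  111x1 + 40x2 + 87x3 + 113x4 + 298x5 + 146x6 ≥ 669   (calories)
  2x1 + 3x2 + 17x3 + 10x4 + 10x5 + 8x6 ≥ 23   (protein)
  39x1 + 49x2 + 9x3 + 42x4 + 44x5 + 263x6 ≥ 155   (calcium)
  20x1 + 76x2 ≥ 105   (vitamin C)
  x1, x2, x3, x4, x5, x6 ≥ 0.
The optimal basis is {broccoli, whole milk}; sweet potato, tuna, eggs, quinoa drop out. Binding constraints: calories and vitamin C.
Solving gives x2 = 1.382, x6 = 4.204.
Hence cost = 1.43·1.382 + 0.49·4.204 = $4.0362.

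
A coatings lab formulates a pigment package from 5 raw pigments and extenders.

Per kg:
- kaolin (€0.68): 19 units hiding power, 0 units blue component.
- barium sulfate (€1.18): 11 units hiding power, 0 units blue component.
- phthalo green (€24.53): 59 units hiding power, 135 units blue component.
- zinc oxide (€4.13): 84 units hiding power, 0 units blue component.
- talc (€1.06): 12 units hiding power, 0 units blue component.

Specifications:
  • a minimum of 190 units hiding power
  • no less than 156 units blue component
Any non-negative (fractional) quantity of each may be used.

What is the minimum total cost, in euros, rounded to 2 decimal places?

€32.71

Let x1 = kg of kaolin, x2 = kg of barium sulfate, x3 = kg of phthalo green, x4 = kg of zinc oxide, x5 = kg of talc.
min 0.68x1 + 1.18x2 + 24.53x3 + 4.13x4 + 1.06x5 subject to:
  19x1 + 11x2 + 59x3 + 84x4 + 12x5 ≥ 190   (hiding power)
  135x3 ≥ 156   (blue component)
  x1, x2, x3, x4, x5 ≥ 0.
The minimum-cost mix takes nothing from barium sulfate, zinc oxide, talc — only kaolin, phthalo green. There the hiding power and blue component constraints are tight.
So kaolin = 6.4117 kg, phthalo green = 1.1556 kg.
Hence cost = 0.68·6.4117 + 24.53·1.1556 = €32.7068.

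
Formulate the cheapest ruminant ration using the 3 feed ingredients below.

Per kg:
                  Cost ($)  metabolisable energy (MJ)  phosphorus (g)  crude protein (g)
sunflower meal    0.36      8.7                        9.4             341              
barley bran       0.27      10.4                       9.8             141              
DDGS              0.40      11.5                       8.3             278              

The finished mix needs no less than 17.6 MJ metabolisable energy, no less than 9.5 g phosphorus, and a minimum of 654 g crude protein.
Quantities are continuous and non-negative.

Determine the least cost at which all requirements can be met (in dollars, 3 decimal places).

$0.707

This is a linear program. Let x1 = kg of sunflower meal, x2 = kg of barley bran, x3 = kg of DDGS.
Minimise 0.36x1 + 0.27x2 + 0.4x3 s.t.:
  8.7x1 + 10.4x2 + 11.5x3 ≥ 17.6   (metabolisable energy)
  9.4x1 + 9.8x2 + 8.3x3 ≥ 9.5   (phosphorus)
  341x1 + 141x2 + 278x3 ≥ 654   (crude protein)
  x1, x2, x3 ≥ 0.
At the optimum only sunflower meal, barley bran are positive (DDGS = 0). There the metabolisable energy and crude protein constraints are tight.
So sunflower meal = 1.862 kg, barley bran = 0.1344 kg.
Hence cost = 0.36·1.862 + 0.27·0.1344 = $0.70661.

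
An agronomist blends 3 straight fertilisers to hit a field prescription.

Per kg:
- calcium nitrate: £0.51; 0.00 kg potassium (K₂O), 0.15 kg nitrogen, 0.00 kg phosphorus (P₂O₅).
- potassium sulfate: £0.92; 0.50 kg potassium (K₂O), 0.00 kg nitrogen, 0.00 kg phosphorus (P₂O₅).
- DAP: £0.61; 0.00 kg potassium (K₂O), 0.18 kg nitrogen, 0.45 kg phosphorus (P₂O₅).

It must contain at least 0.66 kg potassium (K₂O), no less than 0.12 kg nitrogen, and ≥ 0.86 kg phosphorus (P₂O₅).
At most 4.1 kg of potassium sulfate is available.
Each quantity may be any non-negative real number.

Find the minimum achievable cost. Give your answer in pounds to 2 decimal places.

£2.38

This is a linear program. Let x1 = kg of calcium nitrate, x2 = kg of potassium sulfate, x3 = kg of DAP.
Minimize 0.51x1 + 0.92x2 + 0.61x3 subject to:
  0.5x2 ≥ 0.66   (potassium (K₂O))
  0.15x1 + 0.18x3 ≥ 0.12   (nitrogen)
  0.45x3 ≥ 0.86   (phosphorus (P₂O₅))
  x2 ≤ 4.1
  x1, x2, x3 ≥ 0.
The cheapest feasible vertex uses only potassium sulfate, DAP; calcium nitrate is not used. Binding constraints: potassium (K₂O) and phosphorus (P₂O₅).
That vertex is x2 = 1.32, x3 = 1.911.
Total cost: 0.92·1.32 + 0.61·1.911 = 2.3801.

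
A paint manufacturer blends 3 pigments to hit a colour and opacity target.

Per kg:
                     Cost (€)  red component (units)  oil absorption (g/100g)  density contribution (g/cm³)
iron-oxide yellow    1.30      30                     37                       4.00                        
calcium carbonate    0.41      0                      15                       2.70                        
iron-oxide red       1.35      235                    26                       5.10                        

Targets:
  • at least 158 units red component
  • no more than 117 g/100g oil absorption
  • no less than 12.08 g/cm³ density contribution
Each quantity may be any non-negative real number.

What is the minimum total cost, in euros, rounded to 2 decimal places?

€2.22

Treat it as an LP. Let x1 = kg of iron-oxide yellow, x2 = kg of calcium carbonate, x3 = kg of iron-oxide red.
Minimize 1.3x1 + 0.41x2 + 1.35x3 subject to:
  30x1 + 235x3 ≥ 158   (red component)
  37x1 + 15x2 + 26x3 ≤ 117   (oil absorption)
  4x1 + 2.7x2 + 5.1x3 ≥ 12.08   (density contribution)
  x1, x2, x3 ≥ 0.
The minimum-cost mix takes nothing from iron-oxide yellow — only calcium carbonate, iron-oxide red. Binding constraints: red component and density contribution.
So calcium carbonate = 3.204 kg, iron-oxide red = 0.6723 kg.
Cost = 0.41·3.204 + 1.35·0.6723 = 2.2212.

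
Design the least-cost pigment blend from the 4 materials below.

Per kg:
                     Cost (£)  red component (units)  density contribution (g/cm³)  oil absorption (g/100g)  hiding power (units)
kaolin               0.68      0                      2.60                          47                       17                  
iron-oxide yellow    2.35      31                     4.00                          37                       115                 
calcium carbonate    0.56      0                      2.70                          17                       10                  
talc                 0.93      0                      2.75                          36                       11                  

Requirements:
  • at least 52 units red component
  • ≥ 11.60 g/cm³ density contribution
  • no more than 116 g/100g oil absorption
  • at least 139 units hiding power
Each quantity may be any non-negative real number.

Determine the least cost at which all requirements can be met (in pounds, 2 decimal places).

£4.96

Let x1 = kg of kaolin, x2 = kg of iron-oxide yellow, x3 = kg of calcium carbonate, x4 = kg of talc.
min 0.68x1 + 2.35x2 + 0.56x3 + 0.93x4 with:
  31x2 ≥ 52   (red component)
  2.6x1 + 4x2 + 2.7x3 + 2.75x4 ≥ 11.6   (density contribution)
  47x1 + 37x2 + 17x3 + 36x4 ≤ 116   (oil absorption)
  17x1 + 115x2 + 10x3 + 11x4 ≥ 139   (hiding power)
  x1, x2, x3, x4 ≥ 0.
The optimal basis is {iron-oxide yellow, calcium carbonate}; kaolin, talc drop out. The red component and density contribution requirements are met with equality.
Solving gives x2 = 1.677, x3 = 1.811.
Cost = 2.35·1.677 + 0.56·1.811 = 4.9551.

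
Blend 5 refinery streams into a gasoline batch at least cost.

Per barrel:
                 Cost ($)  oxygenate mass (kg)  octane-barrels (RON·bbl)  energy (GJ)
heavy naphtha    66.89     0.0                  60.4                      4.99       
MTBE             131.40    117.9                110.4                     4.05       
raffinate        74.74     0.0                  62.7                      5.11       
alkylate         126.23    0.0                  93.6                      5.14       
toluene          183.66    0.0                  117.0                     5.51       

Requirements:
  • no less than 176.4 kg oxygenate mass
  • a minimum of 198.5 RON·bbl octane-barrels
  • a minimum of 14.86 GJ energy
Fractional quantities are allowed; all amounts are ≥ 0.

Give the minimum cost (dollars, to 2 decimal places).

Treat it as an LP. Let x1 = barrels of heavy naphtha, x2 = barrels of MTBE, x3 = barrels of raffinate, x4 = barrels of alkylate, x5 = barrels of toluene.
Minimize 66.89x1 + 131.4x2 + 74.74x3 + 126.23x4 + 183.66x5 s.t.:
  117.9x2 ≥ 176.4   (oxygenate mass)
  60.4x1 + 110.4x2 + 62.7x3 + 93.6x4 + 117x5 ≥ 198.5   (octane-barrels)
  4.99x1 + 4.05x2 + 5.11x3 + 5.14x4 + 5.51x5 ≥ 14.86   (energy)
  x1, x2, x3, x4, x5 ≥ 0.
The minimum-cost mix takes nothing from raffinate, alkylate, toluene — only heavy naphtha, MTBE. The oxygenate mass and energy requirements are met with equality.
Solving gives x1 = 1.764, x2 = 1.496.
Cost = 66.89·1.764 + 131.4·1.496 = 314.5684.

$314.57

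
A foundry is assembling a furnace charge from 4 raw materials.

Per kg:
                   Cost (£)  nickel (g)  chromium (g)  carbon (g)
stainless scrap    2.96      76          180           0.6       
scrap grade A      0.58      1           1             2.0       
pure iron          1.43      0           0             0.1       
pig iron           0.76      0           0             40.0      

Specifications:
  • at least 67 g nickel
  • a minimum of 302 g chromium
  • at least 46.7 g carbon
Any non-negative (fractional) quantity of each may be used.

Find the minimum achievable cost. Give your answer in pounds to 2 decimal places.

Set it up as a linear program. Let x1 = kg of stainless scrap, x2 = kg of scrap grade A, x3 = kg of pure iron, x4 = kg of pig iron.
Minimize 2.96x1 + 0.58x2 + 1.43x3 + 0.76x4 subject to:
  76x1 + 1x2 ≥ 67   (nickel)
  180x1 + 1x2 ≥ 302   (chromium)
  0.6x1 + 2x2 + 0.1x3 + 40x4 ≥ 46.7   (carbon)
  x1, x2, x3, x4 ≥ 0.
The optimal basis is {stainless scrap, pig iron}; scrap grade A, pure iron drop out. There the chromium and carbon constraints are tight.
That vertex is x1 = 1.678, x4 = 1.142.
Total cost: 2.96·1.678 + 0.76·1.142 = 5.8348.

£5.83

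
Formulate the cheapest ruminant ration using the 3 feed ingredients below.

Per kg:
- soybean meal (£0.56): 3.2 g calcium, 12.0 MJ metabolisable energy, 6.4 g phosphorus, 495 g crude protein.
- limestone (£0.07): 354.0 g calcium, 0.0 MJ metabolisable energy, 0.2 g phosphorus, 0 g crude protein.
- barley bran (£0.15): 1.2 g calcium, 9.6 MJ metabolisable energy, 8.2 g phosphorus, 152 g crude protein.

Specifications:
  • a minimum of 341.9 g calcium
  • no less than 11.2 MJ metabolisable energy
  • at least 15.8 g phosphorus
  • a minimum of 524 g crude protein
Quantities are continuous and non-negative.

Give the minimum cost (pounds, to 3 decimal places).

£0.584

Let x1 = kg of soybean meal, x2 = kg of limestone, x3 = kg of barley bran.
Minimize 0.56x1 + 0.07x2 + 0.15x3 with:
  3.2x1 + 354x2 + 1.2x3 ≥ 341.9   (calcium)
  12x1 + 9.6x3 ≥ 11.2   (metabolisable energy)
  6.4x1 + 0.2x2 + 8.2x3 ≥ 15.8   (phosphorus)
  495x1 + 152x3 ≥ 524   (crude protein)
  x1, x2, x3 ≥ 0.
The minimum-cost mix takes nothing from soybean meal — only limestone, barley bran. The calcium and crude protein requirements are met with equality.
Optimal quantities: limestone = 0.9541 kg, barley bran = 3.447 kg.
Hence cost = 0.07·0.9541 + 0.15·3.447 = £0.58384.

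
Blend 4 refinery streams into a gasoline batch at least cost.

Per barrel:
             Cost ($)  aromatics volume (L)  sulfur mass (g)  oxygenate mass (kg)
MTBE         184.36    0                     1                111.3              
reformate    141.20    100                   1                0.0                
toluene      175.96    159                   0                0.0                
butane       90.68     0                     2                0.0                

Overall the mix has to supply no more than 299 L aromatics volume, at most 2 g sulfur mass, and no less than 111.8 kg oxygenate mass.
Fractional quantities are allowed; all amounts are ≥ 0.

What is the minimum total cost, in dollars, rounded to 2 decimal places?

Let x1 = barrels of MTBE, x2 = barrels of reformate, x3 = barrels of toluene, x4 = barrels of butane.
min 184.36x1 + 141.2x2 + 175.96x3 + 90.68x4 with:
  100x2 + 159x3 ≤ 299   (aromatics volume)
  1x1 + 1x2 + 2x4 ≤ 2   (sulfur mass)
  111.3x1 ≥ 111.8   (oxygenate mass)
  x1, x2, x3, x4 ≥ 0.
The optimal basis is {MTBE}; reformate, toluene, butane drop out. There the oxygenate mass constraint is tight.
Solving gives x1 = 1.0045.
Objective = 184.36·1.0045 = 185.1896.

$185.19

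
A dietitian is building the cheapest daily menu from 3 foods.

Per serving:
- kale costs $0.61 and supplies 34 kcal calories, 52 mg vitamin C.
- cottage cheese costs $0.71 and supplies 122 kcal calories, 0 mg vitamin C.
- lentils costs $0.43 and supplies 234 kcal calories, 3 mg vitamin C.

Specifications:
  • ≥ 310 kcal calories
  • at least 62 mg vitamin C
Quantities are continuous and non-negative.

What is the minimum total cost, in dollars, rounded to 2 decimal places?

Treat it as an LP. Let x1 = servings of kale, x2 = servings of cottage cheese, x3 = servings of lentils.
min 0.61x1 + 0.71x2 + 0.43x3 with:
  34x1 + 122x2 + 234x3 ≥ 310   (calories)
  52x1 + 3x3 ≥ 62   (vitamin C)
  x1, x2, x3 ≥ 0.
The optimal basis is {kale, lentils}; cottage cheese drops out. There the calories and vitamin C constraints are tight.
Optimal quantities: kale = 1.125 servings, lentils = 1.161 servings.
Total cost: 0.61·1.125 + 0.43·1.161 = 1.1855.

$1.19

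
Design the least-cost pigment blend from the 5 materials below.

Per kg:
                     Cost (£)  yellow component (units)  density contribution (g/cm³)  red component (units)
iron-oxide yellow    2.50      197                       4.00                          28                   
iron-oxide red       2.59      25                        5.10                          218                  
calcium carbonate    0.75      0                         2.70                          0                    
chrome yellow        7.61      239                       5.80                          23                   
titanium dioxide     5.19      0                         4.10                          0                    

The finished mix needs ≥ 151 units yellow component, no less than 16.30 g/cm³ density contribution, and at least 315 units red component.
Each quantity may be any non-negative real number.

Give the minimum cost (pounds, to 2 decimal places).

Treat it as an LP. Let x1 = kg of iron-oxide yellow, x2 = kg of iron-oxide red, x3 = kg of calcium carbonate, x4 = kg of chrome yellow, x5 = kg of titanium dioxide.
Minimise 2.5x1 + 2.59x2 + 0.75x3 + 7.61x4 + 5.19x5 s.t.:
  197x1 + 25x2 + 239x4 ≥ 151   (yellow component)
  4x1 + 5.1x2 + 2.7x3 + 5.8x4 + 4.1x5 ≥ 16.3   (density contribution)
  28x1 + 218x2 + 23x4 ≥ 315   (red component)
  x1, x2, x3, x4, x5 ≥ 0.
At the optimum only iron-oxide yellow, iron-oxide red, calcium carbonate are positive (chrome yellow, titanium dioxide = 0). There the yellow component, density contribution, red component constraints are tight.
Solving gives x1 = 0.5928, x2 = 1.369, x3 = 2.573.
Objective = 2.5·0.5928 + 2.59·1.369 + 0.75·2.573 = 6.9575.

£6.96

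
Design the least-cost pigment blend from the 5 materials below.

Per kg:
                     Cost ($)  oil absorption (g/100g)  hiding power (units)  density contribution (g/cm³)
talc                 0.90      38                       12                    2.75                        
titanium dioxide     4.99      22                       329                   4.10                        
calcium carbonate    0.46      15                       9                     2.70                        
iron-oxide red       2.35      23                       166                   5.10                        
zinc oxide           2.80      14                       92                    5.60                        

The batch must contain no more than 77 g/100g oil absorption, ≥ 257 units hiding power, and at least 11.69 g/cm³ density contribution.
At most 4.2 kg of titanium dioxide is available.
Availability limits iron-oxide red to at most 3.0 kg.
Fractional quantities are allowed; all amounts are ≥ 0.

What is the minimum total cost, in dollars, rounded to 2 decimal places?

$4.16

Let x1 = kg of talc, x2 = kg of titanium dioxide, x3 = kg of calcium carbonate, x4 = kg of iron-oxide red, x5 = kg of zinc oxide.
min 0.9x1 + 4.99x2 + 0.46x3 + 2.35x4 + 2.8x5 with:
  38x1 + 22x2 + 15x3 + 23x4 + 14x5 ≤ 77   (oil absorption)
  12x1 + 329x2 + 9x3 + 166x4 + 92x5 ≥ 257   (hiding power)
  2.75x1 + 4.1x2 + 2.7x3 + 5.1x4 + 5.6x5 ≥ 11.69   (density contribution)
  x2 ≤ 4.2
  x4 ≤ 3
  x1, x2, x3, x4, x5 ≥ 0.
The minimum-cost mix takes nothing from talc, titanium dioxide, zinc oxide — only calcium carbonate, iron-oxide red. Binding constraints: hiding power and density contribution.
That vertex is x3 = 1.566, x4 = 1.463.
Total cost: 0.46·1.566 + 2.35·1.463 = 4.1584.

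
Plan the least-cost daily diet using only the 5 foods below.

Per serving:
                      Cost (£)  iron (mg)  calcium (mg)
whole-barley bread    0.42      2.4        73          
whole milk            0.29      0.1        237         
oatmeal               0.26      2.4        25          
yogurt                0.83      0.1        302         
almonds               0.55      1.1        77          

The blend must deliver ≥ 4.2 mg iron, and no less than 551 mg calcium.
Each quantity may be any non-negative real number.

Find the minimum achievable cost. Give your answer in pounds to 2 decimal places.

£1.06

Let x1 = servings of whole-barley bread, x2 = servings of whole milk, x3 = servings of oatmeal, x4 = servings of yogurt, x5 = servings of almonds.
Minimize 0.42x1 + 0.29x2 + 0.26x3 + 0.83x4 + 0.55x5 s.t.:
  2.4x1 + 0.1x2 + 2.4x3 + 0.1x4 + 1.1x5 ≥ 4.2   (iron)
  73x1 + 237x2 + 25x3 + 302x4 + 77x5 ≥ 551   (calcium)
  x1, x2, x3, x4, x5 ≥ 0.
The minimum-cost mix takes nothing from whole-barley bread, yogurt, almonds — only whole milk, oatmeal. Binding constraints: iron and calcium.
That vertex is x2 = 2.15, x3 = 1.66.
Hence cost = 0.29·2.15 + 0.26·1.66 = £1.0551.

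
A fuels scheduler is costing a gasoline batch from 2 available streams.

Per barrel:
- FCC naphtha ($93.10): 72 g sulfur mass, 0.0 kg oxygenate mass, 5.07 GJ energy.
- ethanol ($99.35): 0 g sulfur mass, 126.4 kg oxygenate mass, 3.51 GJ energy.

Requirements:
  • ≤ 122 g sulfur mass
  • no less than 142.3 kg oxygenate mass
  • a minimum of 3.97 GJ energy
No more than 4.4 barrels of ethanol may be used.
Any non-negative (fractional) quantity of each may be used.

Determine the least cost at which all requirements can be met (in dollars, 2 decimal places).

Treat it as an LP. Let x1 = barrels of FCC naphtha, x2 = barrels of ethanol.
min 93.1x1 + 99.35x2 with:
  72x1 ≤ 122   (sulfur mass)
  126.4x2 ≥ 142.3   (oxygenate mass)
  5.07x1 + 3.51x2 ≥ 3.97   (energy)
  x2 ≤ 4.4
  x1, x2 ≥ 0.
Both inputs are positive at the optimum. Binding constraints: oxygenate mass and energy.
So FCC naphtha = 0.0036436 barrels, ethanol = 1.1258 barrels.
Cost = 93.1·0.0036436 + 99.35·1.1258 = 112.1874.

$112.19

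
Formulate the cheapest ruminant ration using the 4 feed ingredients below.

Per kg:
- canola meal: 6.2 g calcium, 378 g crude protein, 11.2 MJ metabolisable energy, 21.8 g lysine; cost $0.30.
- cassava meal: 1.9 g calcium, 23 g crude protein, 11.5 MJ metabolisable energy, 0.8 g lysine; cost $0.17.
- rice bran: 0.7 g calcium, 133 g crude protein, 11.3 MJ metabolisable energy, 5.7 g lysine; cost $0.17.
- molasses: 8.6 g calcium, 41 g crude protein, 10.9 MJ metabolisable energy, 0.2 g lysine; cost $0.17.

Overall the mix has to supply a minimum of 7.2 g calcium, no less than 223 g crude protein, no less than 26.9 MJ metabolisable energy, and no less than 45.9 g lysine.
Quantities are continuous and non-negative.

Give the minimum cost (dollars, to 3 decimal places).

Let x1 = kg of canola meal, x2 = kg of cassava meal, x3 = kg of rice bran, x4 = kg of molasses.
Minimize 0.3x1 + 0.17x2 + 0.17x3 + 0.17x4 with:
  6.2x1 + 1.9x2 + 0.7x3 + 8.6x4 ≥ 7.2   (calcium)
  378x1 + 23x2 + 133x3 + 41x4 ≥ 223   (crude protein)
  11.2x1 + 11.5x2 + 11.3x3 + 10.9x4 ≥ 26.9   (metabolisable energy)
  21.8x1 + 0.8x2 + 5.7x3 + 0.2x4 ≥ 45.9   (lysine)
  x1, x2, x3, x4 ≥ 0.
At the optimum only canola meal, rice bran are positive (cassava meal, molasses = 0). There the metabolisable energy and lysine constraints are tight.
So canola meal = 2.002 kg, rice bran = 0.3964 kg.
Total cost: 0.3·2.002 + 0.17·0.3964 = 0.66799.

$0.668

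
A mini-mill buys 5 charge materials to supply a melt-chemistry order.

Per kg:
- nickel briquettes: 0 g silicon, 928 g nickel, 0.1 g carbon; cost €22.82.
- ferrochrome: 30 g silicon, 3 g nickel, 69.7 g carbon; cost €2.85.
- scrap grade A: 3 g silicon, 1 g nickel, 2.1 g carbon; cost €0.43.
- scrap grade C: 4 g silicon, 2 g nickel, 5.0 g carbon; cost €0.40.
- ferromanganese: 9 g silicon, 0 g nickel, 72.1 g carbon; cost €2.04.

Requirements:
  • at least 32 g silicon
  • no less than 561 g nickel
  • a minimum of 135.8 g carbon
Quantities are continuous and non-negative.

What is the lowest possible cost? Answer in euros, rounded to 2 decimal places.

This is a linear program. Let x1 = kg of nickel briquettes, x2 = kg of ferrochrome, x3 = kg of scrap grade A, x4 = kg of scrap grade C, x5 = kg of ferromanganese.
Minimize 22.82x1 + 2.85x2 + 0.43x3 + 0.4x4 + 2.04x5 with:
  30x2 + 3x3 + 4x4 + 9x5 ≥ 32   (silicon)
  928x1 + 3x2 + 1x3 + 2x4 ≥ 561   (nickel)
  0.1x1 + 69.7x2 + 2.1x3 + 5x4 + 72.1x5 ≥ 135.8   (carbon)
  x1, x2, x3, x4, x5 ≥ 0.
The cheapest feasible vertex uses only nickel briquettes, ferrochrome, ferromanganese; scrap grade A, scrap grade C are not used. The silicon, nickel, carbon requirements are met with equality.
Solving gives x1 = 0.6022, x2 = 0.7069, x5 = 1.199.
Hence cost = 22.82·0.6022 + 2.85·0.7069 + 2.04·1.199 = €18.2028.

€18.20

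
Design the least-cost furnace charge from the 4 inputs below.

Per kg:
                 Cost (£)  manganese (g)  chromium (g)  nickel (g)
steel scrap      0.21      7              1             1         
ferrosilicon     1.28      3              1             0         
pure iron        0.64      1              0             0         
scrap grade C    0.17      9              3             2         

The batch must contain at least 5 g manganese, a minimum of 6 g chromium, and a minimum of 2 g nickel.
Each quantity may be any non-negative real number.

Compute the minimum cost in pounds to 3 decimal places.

£0.340

Let x1 = kg of steel scrap, x2 = kg of ferrosilicon, x3 = kg of pure iron, x4 = kg of scrap grade C.
Minimize 0.21x1 + 1.28x2 + 0.64x3 + 0.17x4 subject to:
  7x1 + 3x2 + 1x3 + 9x4 ≥ 5   (manganese)
  1x1 + 1x2 + 3x4 ≥ 6   (chromium)
  1x1 + 2x4 ≥ 2   (nickel)
  x1, x2, x3, x4 ≥ 0.
At the optimum only scrap grade C is positive (steel scrap, ferrosilicon, pure iron = 0). The chromium requirement is met with equality.
Solving gives x4 = 2.
Hence cost = 0.17·2 = £0.34000.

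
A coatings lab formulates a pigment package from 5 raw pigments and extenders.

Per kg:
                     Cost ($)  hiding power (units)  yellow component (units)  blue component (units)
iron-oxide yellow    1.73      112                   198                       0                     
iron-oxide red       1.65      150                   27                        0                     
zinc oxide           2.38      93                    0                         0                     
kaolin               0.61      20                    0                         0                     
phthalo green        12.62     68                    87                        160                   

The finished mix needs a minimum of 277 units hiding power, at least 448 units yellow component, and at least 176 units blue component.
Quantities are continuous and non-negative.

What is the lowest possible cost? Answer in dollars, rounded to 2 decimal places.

Set it up as a linear program. Let x1 = kg of iron-oxide yellow, x2 = kg of iron-oxide red, x3 = kg of zinc oxide, x4 = kg of kaolin, x5 = kg of phthalo green.
Minimize 1.73x1 + 1.65x2 + 2.38x3 + 0.61x4 + 12.62x5 s.t.:
  112x1 + 150x2 + 93x3 + 20x4 + 68x5 ≥ 277   (hiding power)
  198x1 + 27x2 + 87x5 ≥ 448   (yellow component)
  160x5 ≥ 176   (blue component)
  x1, x2, x3, x4, x5 ≥ 0.
At the optimum only iron-oxide yellow, iron-oxide red, phthalo green are positive (zinc oxide, kaolin = 0). The hiding power, yellow component, blue component requirements are met with equality.
That vertex is x1 = 1.776, x2 = 0.02167, x5 = 1.1.
Hence cost = 1.73·1.776 + 1.65·0.02167 + 12.62·1.1 = $16.9902.

$16.99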